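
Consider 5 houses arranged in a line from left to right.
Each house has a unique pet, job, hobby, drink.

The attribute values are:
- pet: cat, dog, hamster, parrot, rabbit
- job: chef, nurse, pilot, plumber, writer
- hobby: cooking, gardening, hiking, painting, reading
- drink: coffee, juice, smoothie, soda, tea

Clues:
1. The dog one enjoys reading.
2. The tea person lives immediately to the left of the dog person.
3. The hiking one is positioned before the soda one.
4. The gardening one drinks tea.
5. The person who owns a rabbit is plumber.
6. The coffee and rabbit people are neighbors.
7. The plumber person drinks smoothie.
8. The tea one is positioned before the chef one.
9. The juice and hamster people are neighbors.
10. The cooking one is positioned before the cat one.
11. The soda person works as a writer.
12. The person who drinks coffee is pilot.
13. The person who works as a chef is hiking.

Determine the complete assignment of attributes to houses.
Solution:

House | Pet | Job | Hobby | Drink
---------------------------------
  1   | parrot | nurse | gardening | tea
  2   | dog | pilot | reading | coffee
  3   | rabbit | plumber | cooking | smoothie
  4   | cat | chef | hiking | juice
  5   | hamster | writer | painting | soda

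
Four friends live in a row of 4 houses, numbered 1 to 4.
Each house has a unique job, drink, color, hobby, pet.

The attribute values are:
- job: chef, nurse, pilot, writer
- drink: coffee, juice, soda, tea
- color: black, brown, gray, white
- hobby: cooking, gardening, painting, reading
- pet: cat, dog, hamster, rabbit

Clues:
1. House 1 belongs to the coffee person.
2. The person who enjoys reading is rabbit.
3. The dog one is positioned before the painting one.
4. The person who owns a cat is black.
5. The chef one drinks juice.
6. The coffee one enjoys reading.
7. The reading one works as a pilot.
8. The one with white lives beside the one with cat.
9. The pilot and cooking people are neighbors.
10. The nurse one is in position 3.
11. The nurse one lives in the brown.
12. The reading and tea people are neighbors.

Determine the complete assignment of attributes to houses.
Solution:

House | Job | Drink | Color | Hobby | Pet
-----------------------------------------
  1   | pilot | coffee | white | reading | rabbit
  2   | writer | tea | black | cooking | cat
  3   | nurse | soda | brown | gardening | dog
  4   | chef | juice | gray | painting | hamster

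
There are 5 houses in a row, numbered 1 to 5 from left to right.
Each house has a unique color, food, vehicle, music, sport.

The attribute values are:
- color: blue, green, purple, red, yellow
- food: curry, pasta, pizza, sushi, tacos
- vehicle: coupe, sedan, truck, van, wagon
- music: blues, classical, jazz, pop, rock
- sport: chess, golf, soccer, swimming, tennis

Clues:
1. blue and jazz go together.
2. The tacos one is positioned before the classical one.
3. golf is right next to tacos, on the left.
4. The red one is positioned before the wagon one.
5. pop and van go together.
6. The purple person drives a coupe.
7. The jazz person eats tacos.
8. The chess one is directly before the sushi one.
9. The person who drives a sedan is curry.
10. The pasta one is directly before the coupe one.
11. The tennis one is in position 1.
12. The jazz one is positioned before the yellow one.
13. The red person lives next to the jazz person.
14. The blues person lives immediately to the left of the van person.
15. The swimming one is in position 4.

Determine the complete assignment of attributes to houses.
Solution:

House | Color | Food | Vehicle | Music | Sport
----------------------------------------------
  1   | green | pasta | truck | rock | tennis
  2   | purple | pizza | coupe | blues | chess
  3   | red | sushi | van | pop | golf
  4   | blue | tacos | wagon | jazz | swimming
  5   | yellow | curry | sedan | classical | soccer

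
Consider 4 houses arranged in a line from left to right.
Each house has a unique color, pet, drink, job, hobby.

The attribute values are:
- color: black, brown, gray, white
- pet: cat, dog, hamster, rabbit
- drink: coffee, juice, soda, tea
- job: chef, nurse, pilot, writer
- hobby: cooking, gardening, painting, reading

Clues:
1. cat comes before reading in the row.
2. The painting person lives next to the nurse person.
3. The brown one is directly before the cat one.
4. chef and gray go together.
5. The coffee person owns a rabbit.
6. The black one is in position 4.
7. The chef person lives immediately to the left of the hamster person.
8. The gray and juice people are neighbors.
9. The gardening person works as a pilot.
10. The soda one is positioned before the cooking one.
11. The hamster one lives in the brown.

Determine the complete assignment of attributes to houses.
Solution:

House | Color | Pet | Drink | Job | Hobby
-----------------------------------------
  1   | gray | dog | soda | chef | painting
  2   | brown | hamster | juice | nurse | cooking
  3   | white | cat | tea | pilot | gardening
  4   | black | rabbit | coffee | writer | reading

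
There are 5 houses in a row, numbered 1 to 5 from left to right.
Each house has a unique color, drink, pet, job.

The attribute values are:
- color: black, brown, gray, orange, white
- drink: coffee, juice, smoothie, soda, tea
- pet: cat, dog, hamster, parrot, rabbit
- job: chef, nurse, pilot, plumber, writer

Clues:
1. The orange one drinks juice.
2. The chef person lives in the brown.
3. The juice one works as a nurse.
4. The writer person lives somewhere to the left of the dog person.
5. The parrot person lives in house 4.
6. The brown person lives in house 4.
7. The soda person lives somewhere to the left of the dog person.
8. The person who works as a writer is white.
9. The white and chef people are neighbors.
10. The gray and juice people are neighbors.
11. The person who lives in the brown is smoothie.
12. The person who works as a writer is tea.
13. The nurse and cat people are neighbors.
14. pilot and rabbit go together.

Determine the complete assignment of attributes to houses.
Solution:

House | Color | Drink | Pet | Job
---------------------------------
  1   | gray | soda | rabbit | pilot
  2   | orange | juice | hamster | nurse
  3   | white | tea | cat | writer
  4   | brown | smoothie | parrot | chef
  5   | black | coffee | dog | plumber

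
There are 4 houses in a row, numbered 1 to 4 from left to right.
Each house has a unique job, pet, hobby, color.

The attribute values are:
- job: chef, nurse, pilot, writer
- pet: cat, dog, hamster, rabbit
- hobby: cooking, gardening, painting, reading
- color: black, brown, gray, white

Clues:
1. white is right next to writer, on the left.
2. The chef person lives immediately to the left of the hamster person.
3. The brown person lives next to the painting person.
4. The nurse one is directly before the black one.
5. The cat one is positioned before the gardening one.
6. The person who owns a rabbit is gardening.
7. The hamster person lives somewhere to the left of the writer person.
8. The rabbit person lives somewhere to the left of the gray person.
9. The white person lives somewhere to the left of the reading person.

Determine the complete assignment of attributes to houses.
Solution:

House | Job | Pet | Hobby | Color
---------------------------------
  1   | chef | cat | cooking | brown
  2   | nurse | hamster | painting | white
  3   | writer | rabbit | gardening | black
  4   | pilot | dog | reading | gray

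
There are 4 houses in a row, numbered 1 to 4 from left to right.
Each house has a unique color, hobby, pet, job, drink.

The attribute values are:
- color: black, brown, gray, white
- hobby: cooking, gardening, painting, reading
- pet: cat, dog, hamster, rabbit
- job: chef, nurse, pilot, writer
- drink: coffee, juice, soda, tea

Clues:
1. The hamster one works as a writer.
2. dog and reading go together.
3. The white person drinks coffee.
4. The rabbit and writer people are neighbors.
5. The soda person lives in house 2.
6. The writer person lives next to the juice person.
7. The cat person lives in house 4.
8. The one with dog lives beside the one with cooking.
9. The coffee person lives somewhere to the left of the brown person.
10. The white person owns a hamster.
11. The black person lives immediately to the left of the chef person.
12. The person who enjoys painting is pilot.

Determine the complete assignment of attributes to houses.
Solution:

House | Color | Hobby | Pet | Job | Drink
-----------------------------------------
  1   | black | reading | dog | nurse | tea
  2   | gray | cooking | rabbit | chef | soda
  3   | white | gardening | hamster | writer | coffee
  4   | brown | painting | cat | pilot | juice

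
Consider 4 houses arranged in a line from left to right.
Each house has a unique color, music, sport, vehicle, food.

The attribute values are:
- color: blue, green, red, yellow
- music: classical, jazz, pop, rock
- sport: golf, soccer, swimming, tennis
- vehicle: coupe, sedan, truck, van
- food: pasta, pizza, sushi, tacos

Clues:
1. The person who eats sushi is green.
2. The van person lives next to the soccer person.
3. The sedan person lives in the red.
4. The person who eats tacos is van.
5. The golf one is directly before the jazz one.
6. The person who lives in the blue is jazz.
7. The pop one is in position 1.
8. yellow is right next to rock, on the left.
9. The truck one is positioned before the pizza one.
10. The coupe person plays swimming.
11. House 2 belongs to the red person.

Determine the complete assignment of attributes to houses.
Solution:

House | Color | Music | Sport | Vehicle | Food
----------------------------------------------
  1   | yellow | pop | tennis | van | tacos
  2   | red | rock | soccer | sedan | pasta
  3   | green | classical | golf | truck | sushi
  4   | blue | jazz | swimming | coupe | pizza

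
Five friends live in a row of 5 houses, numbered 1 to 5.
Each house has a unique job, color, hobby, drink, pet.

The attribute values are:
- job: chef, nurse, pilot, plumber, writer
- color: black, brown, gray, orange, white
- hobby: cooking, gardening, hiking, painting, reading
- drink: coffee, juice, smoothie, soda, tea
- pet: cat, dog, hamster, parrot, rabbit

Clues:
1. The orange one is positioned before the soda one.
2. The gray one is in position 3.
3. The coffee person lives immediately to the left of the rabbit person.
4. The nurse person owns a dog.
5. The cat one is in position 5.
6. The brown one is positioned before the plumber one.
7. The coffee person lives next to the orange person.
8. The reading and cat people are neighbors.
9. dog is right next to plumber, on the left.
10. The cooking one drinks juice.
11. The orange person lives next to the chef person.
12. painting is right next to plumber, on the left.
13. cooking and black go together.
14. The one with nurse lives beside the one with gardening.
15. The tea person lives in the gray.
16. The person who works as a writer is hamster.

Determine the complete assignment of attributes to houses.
Solution:

House | Job | Color | Hobby | Drink | Pet
-----------------------------------------
  1   | nurse | brown | painting | coffee | dog
  2   | plumber | orange | gardening | smoothie | rabbit
  3   | chef | gray | hiking | tea | parrot
  4   | writer | white | reading | soda | hamster
  5   | pilot | black | cooking | juice | cat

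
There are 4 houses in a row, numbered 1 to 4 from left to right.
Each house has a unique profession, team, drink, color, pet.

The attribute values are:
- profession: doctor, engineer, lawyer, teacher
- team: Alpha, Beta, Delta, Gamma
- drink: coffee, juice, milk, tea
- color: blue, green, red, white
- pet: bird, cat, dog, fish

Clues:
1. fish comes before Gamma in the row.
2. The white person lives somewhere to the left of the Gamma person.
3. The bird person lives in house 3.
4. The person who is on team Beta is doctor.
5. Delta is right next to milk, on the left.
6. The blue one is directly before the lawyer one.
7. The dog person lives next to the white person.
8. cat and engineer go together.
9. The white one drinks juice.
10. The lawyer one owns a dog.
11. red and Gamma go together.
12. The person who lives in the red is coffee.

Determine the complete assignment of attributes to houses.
Solution:

House | Profession | Team | Drink | Color | Pet
-----------------------------------------------
  1   | teacher | Delta | tea | blue | fish
  2   | lawyer | Alpha | milk | green | dog
  3   | doctor | Beta | juice | white | bird
  4   | engineer | Gamma | coffee | red | cat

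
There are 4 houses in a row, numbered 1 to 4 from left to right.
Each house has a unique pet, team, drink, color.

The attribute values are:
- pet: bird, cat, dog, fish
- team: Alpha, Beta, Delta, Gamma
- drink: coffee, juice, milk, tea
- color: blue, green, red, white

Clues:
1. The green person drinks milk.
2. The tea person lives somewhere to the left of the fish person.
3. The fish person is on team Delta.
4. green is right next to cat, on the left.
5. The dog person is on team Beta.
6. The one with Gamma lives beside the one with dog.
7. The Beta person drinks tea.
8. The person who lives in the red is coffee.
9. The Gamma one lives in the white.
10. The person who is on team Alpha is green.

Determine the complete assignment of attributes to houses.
Solution:

House | Pet | Team | Drink | Color
----------------------------------
  1   | bird | Alpha | milk | green
  2   | cat | Gamma | juice | white
  3   | dog | Beta | tea | blue
  4   | fish | Delta | coffee | red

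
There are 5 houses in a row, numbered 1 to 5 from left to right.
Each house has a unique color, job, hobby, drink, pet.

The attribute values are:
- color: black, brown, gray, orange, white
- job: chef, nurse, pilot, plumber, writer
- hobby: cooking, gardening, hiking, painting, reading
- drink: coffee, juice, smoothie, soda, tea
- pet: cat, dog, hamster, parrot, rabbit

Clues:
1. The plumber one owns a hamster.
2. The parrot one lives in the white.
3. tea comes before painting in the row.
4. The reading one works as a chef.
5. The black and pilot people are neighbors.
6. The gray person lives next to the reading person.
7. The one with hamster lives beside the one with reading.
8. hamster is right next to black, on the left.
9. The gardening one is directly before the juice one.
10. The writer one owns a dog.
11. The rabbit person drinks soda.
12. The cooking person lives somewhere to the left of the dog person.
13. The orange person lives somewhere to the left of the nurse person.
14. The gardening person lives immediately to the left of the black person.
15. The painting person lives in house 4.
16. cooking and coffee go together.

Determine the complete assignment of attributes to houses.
Solution:

House | Color | Job | Hobby | Drink | Pet
-----------------------------------------
  1   | gray | plumber | gardening | tea | hamster
  2   | black | chef | reading | juice | cat
  3   | white | pilot | cooking | coffee | parrot
  4   | orange | writer | painting | smoothie | dog
  5   | brown | nurse | hiking | soda | rabbit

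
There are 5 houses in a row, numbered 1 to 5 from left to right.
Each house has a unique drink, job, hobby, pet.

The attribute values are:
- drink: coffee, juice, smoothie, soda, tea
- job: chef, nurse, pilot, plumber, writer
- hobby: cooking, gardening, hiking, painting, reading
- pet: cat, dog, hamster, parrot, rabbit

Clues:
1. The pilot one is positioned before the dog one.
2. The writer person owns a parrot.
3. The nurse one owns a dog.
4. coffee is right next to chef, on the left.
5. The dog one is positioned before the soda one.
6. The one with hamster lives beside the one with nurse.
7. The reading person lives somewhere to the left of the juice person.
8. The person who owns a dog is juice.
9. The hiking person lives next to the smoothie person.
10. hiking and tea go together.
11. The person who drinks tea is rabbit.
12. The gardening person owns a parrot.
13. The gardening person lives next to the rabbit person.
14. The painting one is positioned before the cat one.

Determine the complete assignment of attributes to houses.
Solution:

House | Drink | Job | Hobby | Pet
---------------------------------
  1   | coffee | writer | gardening | parrot
  2   | tea | chef | hiking | rabbit
  3   | smoothie | pilot | reading | hamster
  4   | juice | nurse | painting | dog
  5   | soda | plumber | cooking | cat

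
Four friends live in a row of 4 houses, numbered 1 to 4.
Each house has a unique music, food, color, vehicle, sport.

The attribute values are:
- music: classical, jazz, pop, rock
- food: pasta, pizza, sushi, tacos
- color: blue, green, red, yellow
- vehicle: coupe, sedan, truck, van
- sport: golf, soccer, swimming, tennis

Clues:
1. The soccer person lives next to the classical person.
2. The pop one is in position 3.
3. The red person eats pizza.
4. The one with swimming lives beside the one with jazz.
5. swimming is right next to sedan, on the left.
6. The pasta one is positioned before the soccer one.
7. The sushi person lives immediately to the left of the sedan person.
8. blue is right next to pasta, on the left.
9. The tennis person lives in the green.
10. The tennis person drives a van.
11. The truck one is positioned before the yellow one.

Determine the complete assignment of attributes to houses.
Solution:

House | Music | Food | Color | Vehicle | Sport
----------------------------------------------
  1   | rock | sushi | blue | truck | swimming
  2   | jazz | pasta | yellow | sedan | golf
  3   | pop | pizza | red | coupe | soccer
  4   | classical | tacos | green | van | tennis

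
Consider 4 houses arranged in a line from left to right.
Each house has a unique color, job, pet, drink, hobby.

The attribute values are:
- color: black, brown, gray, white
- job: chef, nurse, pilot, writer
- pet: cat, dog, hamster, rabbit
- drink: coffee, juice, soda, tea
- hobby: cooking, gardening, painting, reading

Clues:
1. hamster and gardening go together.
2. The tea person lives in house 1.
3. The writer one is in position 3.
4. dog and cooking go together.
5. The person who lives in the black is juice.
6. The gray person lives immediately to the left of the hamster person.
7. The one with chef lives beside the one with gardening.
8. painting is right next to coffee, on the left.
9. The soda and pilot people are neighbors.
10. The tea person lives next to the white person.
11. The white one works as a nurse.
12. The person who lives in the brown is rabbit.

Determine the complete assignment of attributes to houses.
Solution:

House | Color | Job | Pet | Drink | Hobby
-----------------------------------------
  1   | gray | chef | cat | tea | painting
  2   | white | nurse | hamster | coffee | gardening
  3   | brown | writer | rabbit | soda | reading
  4   | black | pilot | dog | juice | cooking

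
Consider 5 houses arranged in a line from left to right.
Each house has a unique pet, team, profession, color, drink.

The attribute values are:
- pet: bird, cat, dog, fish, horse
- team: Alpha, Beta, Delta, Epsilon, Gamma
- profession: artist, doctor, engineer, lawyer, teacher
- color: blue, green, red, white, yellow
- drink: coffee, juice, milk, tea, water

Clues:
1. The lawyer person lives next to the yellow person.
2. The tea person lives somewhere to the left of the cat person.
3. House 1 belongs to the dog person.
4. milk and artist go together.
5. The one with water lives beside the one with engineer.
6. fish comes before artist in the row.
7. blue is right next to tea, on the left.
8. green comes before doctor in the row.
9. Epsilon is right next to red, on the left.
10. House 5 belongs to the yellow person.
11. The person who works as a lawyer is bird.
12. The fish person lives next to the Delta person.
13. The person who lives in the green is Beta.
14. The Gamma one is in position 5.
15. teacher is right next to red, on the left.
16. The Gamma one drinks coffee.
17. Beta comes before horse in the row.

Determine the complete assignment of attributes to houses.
Solution:

House | Pet | Team | Profession | Color | Drink
-----------------------------------------------
  1   | dog | Epsilon | teacher | blue | water
  2   | fish | Alpha | engineer | red | tea
  3   | cat | Delta | artist | white | milk
  4   | bird | Beta | lawyer | green | juice
  5   | horse | Gamma | doctor | yellow | coffee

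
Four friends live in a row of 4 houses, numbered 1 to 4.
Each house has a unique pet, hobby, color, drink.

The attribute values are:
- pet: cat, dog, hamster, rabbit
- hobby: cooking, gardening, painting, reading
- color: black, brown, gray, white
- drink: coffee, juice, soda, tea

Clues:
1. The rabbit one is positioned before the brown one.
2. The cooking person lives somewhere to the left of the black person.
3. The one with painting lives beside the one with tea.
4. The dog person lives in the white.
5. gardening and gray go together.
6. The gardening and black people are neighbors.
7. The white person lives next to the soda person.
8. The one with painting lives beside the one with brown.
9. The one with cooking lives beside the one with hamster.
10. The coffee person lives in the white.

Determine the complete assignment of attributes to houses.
Solution:

House | Pet | Hobby | Color | Drink
-----------------------------------
  1   | dog | cooking | white | coffee
  2   | hamster | gardening | gray | soda
  3   | rabbit | painting | black | juice
  4   | cat | reading | brown | tea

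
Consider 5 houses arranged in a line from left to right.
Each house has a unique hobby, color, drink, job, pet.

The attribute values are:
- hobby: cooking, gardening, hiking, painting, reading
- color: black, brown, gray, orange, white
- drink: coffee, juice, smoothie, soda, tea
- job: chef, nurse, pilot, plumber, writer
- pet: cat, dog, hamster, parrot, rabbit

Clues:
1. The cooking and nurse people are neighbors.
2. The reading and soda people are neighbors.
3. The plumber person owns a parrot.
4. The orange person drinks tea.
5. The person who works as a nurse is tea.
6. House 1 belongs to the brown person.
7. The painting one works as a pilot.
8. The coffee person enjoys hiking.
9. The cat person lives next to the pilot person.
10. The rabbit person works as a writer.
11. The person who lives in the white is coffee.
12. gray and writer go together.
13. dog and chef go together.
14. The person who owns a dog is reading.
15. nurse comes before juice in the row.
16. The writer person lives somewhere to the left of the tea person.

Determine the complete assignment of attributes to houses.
Solution:

House | Hobby | Color | Drink | Job | Pet
-----------------------------------------
  1   | reading | brown | smoothie | chef | dog
  2   | cooking | gray | soda | writer | rabbit
  3   | gardening | orange | tea | nurse | cat
  4   | painting | black | juice | pilot | hamster
  5   | hiking | white | coffee | plumber | parrot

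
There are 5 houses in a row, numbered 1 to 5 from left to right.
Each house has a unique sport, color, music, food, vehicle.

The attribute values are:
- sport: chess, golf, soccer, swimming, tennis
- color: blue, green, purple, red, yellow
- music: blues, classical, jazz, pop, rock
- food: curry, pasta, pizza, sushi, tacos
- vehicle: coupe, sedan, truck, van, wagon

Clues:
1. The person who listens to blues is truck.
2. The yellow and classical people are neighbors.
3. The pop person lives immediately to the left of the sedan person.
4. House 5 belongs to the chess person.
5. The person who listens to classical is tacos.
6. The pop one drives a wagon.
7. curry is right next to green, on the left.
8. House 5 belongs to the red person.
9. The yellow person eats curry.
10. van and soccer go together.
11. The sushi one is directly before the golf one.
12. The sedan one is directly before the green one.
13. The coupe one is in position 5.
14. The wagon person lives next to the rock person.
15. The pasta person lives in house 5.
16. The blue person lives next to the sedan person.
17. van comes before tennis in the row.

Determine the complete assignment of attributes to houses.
Solution:

House | Sport | Color | Music | Food | Vehicle
----------------------------------------------
  1   | swimming | blue | pop | sushi | wagon
  2   | golf | yellow | rock | curry | sedan
  3   | soccer | green | classical | tacos | van
  4   | tennis | purple | blues | pizza | truck
  5   | chess | red | jazz | pasta | coupe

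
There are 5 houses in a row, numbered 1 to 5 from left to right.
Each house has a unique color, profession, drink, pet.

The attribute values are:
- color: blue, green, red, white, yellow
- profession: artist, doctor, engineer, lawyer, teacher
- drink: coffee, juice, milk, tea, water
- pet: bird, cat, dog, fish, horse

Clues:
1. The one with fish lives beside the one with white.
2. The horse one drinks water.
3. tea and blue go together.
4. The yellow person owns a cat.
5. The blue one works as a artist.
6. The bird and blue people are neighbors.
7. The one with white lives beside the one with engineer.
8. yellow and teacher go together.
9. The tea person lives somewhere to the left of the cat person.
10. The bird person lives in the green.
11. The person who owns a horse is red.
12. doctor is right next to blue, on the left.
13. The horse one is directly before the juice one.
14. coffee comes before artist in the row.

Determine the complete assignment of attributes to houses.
Solution:

House | Color | Profession | Drink | Pet
----------------------------------------
  1   | green | doctor | coffee | bird
  2   | blue | artist | tea | fish
  3   | white | lawyer | milk | dog
  4   | red | engineer | water | horse
  5   | yellow | teacher | juice | cat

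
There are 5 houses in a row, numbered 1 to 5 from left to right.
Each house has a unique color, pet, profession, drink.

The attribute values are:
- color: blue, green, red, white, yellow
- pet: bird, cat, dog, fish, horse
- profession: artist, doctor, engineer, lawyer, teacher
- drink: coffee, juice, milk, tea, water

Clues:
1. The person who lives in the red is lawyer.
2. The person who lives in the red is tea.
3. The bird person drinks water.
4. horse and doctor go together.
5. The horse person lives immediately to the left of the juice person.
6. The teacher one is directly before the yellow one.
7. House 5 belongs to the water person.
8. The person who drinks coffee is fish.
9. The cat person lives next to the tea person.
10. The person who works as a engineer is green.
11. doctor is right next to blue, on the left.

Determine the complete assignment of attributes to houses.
Solution:

House | Color | Pet | Profession | Drink
----------------------------------------
  1   | white | fish | teacher | coffee
  2   | yellow | horse | doctor | milk
  3   | blue | cat | artist | juice
  4   | red | dog | lawyer | tea
  5   | green | bird | engineer | water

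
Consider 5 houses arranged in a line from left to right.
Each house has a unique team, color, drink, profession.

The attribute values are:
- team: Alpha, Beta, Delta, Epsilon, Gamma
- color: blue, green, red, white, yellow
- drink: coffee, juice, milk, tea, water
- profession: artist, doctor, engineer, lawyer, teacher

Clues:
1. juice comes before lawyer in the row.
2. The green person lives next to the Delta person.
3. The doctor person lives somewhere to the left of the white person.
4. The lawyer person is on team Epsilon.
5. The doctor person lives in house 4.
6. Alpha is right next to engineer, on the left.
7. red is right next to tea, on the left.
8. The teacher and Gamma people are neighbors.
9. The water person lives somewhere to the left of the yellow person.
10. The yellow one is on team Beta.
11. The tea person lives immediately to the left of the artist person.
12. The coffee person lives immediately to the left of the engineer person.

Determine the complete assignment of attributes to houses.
Solution:

House | Team | Color | Drink | Profession
-----------------------------------------
  1   | Alpha | red | coffee | teacher
  2   | Gamma | green | tea | engineer
  3   | Delta | blue | water | artist
  4   | Beta | yellow | juice | doctor
  5   | Epsilon | white | milk | lawyer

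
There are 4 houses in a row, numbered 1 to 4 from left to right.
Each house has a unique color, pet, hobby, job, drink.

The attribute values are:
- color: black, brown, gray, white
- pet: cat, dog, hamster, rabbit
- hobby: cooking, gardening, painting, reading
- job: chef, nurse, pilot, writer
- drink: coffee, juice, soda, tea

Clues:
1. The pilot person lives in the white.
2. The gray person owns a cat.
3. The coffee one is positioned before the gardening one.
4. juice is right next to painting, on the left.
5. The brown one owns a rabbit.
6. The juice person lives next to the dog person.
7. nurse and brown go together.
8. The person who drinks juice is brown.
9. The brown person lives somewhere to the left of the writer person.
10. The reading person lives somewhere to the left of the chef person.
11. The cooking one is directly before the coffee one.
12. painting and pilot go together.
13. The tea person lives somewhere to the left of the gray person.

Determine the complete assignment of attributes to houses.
Solution:

House | Color | Pet | Hobby | Job | Drink
-----------------------------------------
  1   | brown | rabbit | cooking | nurse | juice
  2   | white | dog | painting | pilot | coffee
  3   | black | hamster | reading | writer | tea
  4   | gray | cat | gardening | chef | soda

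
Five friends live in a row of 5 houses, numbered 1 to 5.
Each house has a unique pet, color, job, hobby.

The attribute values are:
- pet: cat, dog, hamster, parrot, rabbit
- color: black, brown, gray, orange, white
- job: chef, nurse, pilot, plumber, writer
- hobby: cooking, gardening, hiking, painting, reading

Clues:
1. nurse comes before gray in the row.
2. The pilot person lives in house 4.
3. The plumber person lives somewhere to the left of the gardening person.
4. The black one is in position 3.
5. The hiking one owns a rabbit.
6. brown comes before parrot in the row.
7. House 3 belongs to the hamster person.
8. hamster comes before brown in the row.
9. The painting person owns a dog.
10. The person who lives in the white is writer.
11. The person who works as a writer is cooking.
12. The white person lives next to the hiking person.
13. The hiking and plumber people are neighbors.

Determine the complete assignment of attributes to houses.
Solution:

House | Pet | Color | Job | Hobby
---------------------------------
  1   | cat | white | writer | cooking
  2   | rabbit | orange | nurse | hiking
  3   | hamster | black | plumber | reading
  4   | dog | brown | pilot | painting
  5   | parrot | gray | chef | gardening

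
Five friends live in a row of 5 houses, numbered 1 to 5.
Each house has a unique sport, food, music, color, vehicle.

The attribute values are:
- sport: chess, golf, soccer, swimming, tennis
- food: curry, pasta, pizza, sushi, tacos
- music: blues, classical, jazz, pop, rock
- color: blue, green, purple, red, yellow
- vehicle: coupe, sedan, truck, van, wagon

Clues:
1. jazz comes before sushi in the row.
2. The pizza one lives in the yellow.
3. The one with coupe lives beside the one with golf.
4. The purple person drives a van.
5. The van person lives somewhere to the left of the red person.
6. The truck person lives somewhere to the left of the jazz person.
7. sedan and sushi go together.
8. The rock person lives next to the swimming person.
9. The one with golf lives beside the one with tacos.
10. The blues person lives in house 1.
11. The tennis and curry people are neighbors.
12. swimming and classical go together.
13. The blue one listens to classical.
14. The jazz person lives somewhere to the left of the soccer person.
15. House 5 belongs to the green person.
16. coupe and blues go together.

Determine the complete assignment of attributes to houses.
Solution:

House | Sport | Food | Music | Color | Vehicle
----------------------------------------------
  1   | tennis | pizza | blues | yellow | coupe
  2   | golf | curry | rock | purple | van
  3   | swimming | tacos | classical | blue | truck
  4   | chess | pasta | jazz | red | wagon
  5   | soccer | sushi | pop | green | sedan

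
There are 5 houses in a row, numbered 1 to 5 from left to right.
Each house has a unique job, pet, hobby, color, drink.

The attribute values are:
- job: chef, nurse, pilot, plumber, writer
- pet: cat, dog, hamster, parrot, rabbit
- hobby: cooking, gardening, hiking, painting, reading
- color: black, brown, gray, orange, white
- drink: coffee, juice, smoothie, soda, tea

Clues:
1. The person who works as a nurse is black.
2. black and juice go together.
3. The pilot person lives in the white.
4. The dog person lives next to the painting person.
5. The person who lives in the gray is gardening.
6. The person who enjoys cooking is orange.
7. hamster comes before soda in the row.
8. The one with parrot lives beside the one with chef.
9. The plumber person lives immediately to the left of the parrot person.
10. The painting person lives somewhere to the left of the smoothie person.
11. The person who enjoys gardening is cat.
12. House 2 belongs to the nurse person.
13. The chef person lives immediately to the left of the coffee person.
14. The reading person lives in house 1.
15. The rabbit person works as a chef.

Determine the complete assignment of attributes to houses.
Solution:

House | Job | Pet | Hobby | Color | Drink
-----------------------------------------
  1   | plumber | dog | reading | brown | tea
  2   | nurse | parrot | painting | black | juice
  3   | chef | rabbit | cooking | orange | smoothie
  4   | pilot | hamster | hiking | white | coffee
  5   | writer | cat | gardening | gray | soda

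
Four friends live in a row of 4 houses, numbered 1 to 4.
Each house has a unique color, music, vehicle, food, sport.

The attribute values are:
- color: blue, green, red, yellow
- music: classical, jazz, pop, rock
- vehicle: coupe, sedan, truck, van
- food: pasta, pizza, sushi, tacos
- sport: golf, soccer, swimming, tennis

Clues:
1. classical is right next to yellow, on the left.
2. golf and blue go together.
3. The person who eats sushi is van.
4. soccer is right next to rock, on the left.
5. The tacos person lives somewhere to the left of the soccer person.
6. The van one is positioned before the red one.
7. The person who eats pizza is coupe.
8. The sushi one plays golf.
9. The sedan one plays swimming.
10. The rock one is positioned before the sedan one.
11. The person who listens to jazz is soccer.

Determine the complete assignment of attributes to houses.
Solution:

House | Color | Music | Vehicle | Food | Sport
----------------------------------------------
  1   | green | classical | truck | tacos | tennis
  2   | yellow | jazz | coupe | pizza | soccer
  3   | blue | rock | van | sushi | golf
  4   | red | pop | sedan | pasta | swimming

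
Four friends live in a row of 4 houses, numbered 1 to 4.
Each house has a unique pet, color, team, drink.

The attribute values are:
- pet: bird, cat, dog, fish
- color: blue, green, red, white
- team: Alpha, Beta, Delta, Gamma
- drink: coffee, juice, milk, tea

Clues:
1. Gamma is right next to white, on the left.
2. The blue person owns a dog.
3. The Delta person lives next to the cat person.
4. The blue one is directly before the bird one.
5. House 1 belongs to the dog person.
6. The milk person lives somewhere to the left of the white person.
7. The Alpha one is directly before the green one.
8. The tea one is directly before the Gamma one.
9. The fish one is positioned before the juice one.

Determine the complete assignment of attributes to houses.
Solution:

House | Pet | Color | Team | Drink
----------------------------------
  1   | dog | blue | Alpha | tea
  2   | bird | green | Gamma | milk
  3   | fish | white | Delta | coffee
  4   | cat | red | Beta | juice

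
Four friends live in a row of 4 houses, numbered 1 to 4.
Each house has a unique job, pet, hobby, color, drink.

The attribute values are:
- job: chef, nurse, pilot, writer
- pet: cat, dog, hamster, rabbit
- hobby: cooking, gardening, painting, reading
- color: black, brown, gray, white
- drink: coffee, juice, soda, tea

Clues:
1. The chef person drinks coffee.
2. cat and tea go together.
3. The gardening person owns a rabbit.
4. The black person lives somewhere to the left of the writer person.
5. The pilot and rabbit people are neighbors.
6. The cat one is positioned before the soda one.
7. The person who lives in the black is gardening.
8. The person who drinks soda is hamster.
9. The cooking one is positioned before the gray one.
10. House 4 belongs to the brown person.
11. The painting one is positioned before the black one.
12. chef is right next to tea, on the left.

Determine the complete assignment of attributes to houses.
Solution:

House | Job | Pet | Hobby | Color | Drink
-----------------------------------------
  1   | chef | dog | cooking | white | coffee
  2   | pilot | cat | painting | gray | tea
  3   | nurse | rabbit | gardening | black | juice
  4   | writer | hamster | reading | brown | soda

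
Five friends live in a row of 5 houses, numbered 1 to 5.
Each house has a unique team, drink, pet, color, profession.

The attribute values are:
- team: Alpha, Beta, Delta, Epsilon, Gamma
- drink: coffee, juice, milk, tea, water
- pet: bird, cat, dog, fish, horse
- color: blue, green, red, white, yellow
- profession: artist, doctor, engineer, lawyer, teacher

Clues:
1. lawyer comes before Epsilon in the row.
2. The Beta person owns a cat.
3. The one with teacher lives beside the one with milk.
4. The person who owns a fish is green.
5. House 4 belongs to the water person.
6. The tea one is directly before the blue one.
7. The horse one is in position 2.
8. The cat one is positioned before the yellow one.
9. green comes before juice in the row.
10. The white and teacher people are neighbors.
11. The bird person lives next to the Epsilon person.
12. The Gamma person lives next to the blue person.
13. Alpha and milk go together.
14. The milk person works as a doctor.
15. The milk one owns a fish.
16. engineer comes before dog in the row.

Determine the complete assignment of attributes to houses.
Solution:

House | Team | Drink | Pet | Color | Profession
-----------------------------------------------
  1   | Gamma | tea | bird | white | lawyer
  2   | Epsilon | coffee | horse | blue | teacher
  3   | Alpha | milk | fish | green | doctor
  4   | Beta | water | cat | red | engineer
  5   | Delta | juice | dog | yellow | artist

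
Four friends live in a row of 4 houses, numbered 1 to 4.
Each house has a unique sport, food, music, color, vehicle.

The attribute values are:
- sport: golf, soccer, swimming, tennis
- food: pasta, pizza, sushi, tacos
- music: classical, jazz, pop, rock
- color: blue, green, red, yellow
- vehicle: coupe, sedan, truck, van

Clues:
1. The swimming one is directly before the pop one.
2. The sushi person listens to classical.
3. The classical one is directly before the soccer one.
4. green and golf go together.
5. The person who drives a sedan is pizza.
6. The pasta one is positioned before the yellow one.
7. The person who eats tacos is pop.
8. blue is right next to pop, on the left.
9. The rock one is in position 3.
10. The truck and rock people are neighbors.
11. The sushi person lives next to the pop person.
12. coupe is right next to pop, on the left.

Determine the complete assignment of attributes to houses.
Solution:

House | Sport | Food | Music | Color | Vehicle
----------------------------------------------
  1   | swimming | sushi | classical | blue | coupe
  2   | soccer | tacos | pop | red | truck
  3   | golf | pasta | rock | green | van
  4   | tennis | pizza | jazz | yellow | sedan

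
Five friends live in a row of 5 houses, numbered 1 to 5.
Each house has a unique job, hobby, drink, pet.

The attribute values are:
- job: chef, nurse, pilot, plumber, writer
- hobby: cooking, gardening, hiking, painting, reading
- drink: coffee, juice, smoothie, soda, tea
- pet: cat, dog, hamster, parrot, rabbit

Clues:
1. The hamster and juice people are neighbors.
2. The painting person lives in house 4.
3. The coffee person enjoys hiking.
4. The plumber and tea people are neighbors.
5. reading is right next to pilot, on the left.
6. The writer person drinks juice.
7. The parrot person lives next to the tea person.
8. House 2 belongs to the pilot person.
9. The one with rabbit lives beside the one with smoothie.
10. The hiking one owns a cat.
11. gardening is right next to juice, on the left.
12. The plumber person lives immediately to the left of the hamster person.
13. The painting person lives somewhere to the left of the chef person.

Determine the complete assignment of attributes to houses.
Solution:

House | Job | Hobby | Drink | Pet
---------------------------------
  1   | plumber | reading | soda | parrot
  2   | pilot | gardening | tea | hamster
  3   | writer | cooking | juice | rabbit
  4   | nurse | painting | smoothie | dog
  5   | chef | hiking | coffee | cat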